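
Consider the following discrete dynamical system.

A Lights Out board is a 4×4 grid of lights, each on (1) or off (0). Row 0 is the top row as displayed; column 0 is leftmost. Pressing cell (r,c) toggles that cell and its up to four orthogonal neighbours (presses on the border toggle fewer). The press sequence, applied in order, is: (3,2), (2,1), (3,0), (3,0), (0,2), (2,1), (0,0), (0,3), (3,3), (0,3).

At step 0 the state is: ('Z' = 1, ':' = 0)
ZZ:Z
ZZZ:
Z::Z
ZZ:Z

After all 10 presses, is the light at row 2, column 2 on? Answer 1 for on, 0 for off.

1

0) ZZ:Z
ZZZ:
Z::Z
ZZ:Z
1) ZZ:Z
ZZZ:
Z:ZZ
Z:Z:
2) ZZ:Z
Z:Z:
:Z:Z
ZZZ:
3) ZZ:Z
Z:Z:
ZZ:Z
::Z:
4) ZZ:Z
Z:Z:
:Z:Z
ZZZ:
5) Z:Z:
Z:::
:Z:Z
ZZZ:
6) Z:Z:
ZZ::
Z:ZZ
Z:Z:
7) :ZZ:
:Z::
Z:ZZ
Z:Z:
8) :Z:Z
:Z:Z
Z:ZZ
Z:Z:
9) :Z:Z
:Z:Z
Z:Z:
Z::Z
10) :ZZ:
:Z::
Z:Z:
Z::Z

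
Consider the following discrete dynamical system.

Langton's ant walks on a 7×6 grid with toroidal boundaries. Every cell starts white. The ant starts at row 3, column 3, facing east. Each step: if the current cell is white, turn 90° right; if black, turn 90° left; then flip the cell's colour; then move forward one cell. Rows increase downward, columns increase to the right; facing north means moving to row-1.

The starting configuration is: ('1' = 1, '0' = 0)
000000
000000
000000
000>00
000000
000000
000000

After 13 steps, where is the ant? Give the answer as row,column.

2,3

gen 0: 000000
000000
000000
000>00
000000
000000
000000
gen 1: 000000
000000
000000
000100
000v00
000000
000000
gen 2: 000000
000000
000000
000100
00<100
000000
000000
gen 3: 000000
000000
000000
00^100
001100
000000
000000
gen 4: 000000
000000
000000
001>00
001100
000000
000000
gen 5: 000000
000000
000^00
001000
001100
000000
000000
gen 6: 000000
000000
0001>0
001000
001100
000000
000000
gen 7: 000000
000000
000110
0010v0
001100
000000
000000
gen 8: 000000
000000
000110
001<10
001100
000000
000000
gen 9: 000000
000000
000^10
001110
001100
000000
000000
gen 10: 000000
000000
00<010
001110
001100
000000
000000
gen 11: 000000
00^000
001010
001110
001100
000000
000000
gen 12: 000000
001>00
001010
001110
001100
000000
000000
gen 13: 000000
001100
001v10
001110
001100
000000
000000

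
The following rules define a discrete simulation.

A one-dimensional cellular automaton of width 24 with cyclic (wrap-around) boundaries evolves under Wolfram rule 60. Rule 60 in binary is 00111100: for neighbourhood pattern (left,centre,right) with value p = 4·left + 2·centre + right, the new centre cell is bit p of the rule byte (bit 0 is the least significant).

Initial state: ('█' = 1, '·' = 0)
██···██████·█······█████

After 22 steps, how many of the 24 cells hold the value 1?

10

k=0  ██···██████·█······█████
k=1  ··█··█·····███·····█····
k=2  ··██·██····█··█····██···
k=3  ··█·██·█···██·██···█·█··
k=4  ··███·███··█·██·█··████·
k=5  ··█··██··█·███·███·█···█
k=6  █·██·█·█·███··██··███··█
k=7  ·██·██████··█·█·█·█··█·█
k=8  ██·██·····█·████████·███
k=9  ··██·█····███·······██··
k=10  ··█·███···█··█······█·█·
k=11  ··███··█··██·██·····████
k=12  █·█··█·██·█·██·█····█···
k=13  ████·███·████·███···██··
k=14  █···██··██···██··█··█·█·
k=15  ██··█·█·█·█··█·█·██·████
k=16  ··█·████████·█████·██···
k=17  ··███·······██····██·█··
k=18  ··█··█······█·█···█·███·
k=19  ··██·██·····████··███··█
k=20  █·█·██·█····█···█·█··█·█
k=21  ·████·███···██··████·███
k=22  ██···██··█··█·█·█···██··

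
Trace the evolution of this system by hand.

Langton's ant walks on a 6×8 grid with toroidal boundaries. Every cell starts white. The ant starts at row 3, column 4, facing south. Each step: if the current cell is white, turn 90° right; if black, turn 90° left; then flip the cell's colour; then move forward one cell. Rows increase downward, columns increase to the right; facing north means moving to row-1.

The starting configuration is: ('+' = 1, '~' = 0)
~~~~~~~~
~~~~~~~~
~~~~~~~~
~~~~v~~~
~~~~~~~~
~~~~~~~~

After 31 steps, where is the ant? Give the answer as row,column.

2,6

t=0: ~~~~~~~~
~~~~~~~~
~~~~~~~~
~~~~v~~~
~~~~~~~~
~~~~~~~~
t=1: ~~~~~~~~
~~~~~~~~
~~~~~~~~
~~~<+~~~
~~~~~~~~
~~~~~~~~
t=2: ~~~~~~~~
~~~~~~~~
~~~^~~~~
~~~++~~~
~~~~~~~~
~~~~~~~~
t=3: ~~~~~~~~
~~~~~~~~
~~~+>~~~
~~~++~~~
~~~~~~~~
~~~~~~~~
t=4: ~~~~~~~~
~~~~~~~~
~~~++~~~
~~~+v~~~
~~~~~~~~
~~~~~~~~
t=5: ~~~~~~~~
~~~~~~~~
~~~++~~~
~~~+~>~~
~~~~~~~~
~~~~~~~~
t=6: ~~~~~~~~
~~~~~~~~
~~~++~~~
~~~+~+~~
~~~~~v~~
~~~~~~~~
t=7: ~~~~~~~~
~~~~~~~~
~~~++~~~
~~~+~+~~
~~~~<+~~
~~~~~~~~
t=8: ~~~~~~~~
~~~~~~~~
~~~++~~~
~~~+^+~~
~~~~++~~
~~~~~~~~
t=9: ~~~~~~~~
~~~~~~~~
~~~++~~~
~~~++>~~
~~~~++~~
~~~~~~~~
t=10: ~~~~~~~~
~~~~~~~~
~~~++^~~
~~~++~~~
~~~~++~~
~~~~~~~~
t=11: ~~~~~~~~
~~~~~~~~
~~~+++>~
~~~++~~~
~~~~++~~
~~~~~~~~
t=12: ~~~~~~~~
~~~~~~~~
~~~++++~
~~~++~v~
~~~~++~~
~~~~~~~~
t=13: ~~~~~~~~
~~~~~~~~
~~~++++~
~~~++<+~
~~~~++~~
~~~~~~~~
t=14: ~~~~~~~~
~~~~~~~~
~~~++^+~
~~~++++~
~~~~++~~
~~~~~~~~
t=15: ~~~~~~~~
~~~~~~~~
~~~+<~+~
~~~++++~
~~~~++~~
~~~~~~~~
t=16: ~~~~~~~~
~~~~~~~~
~~~+~~+~
~~~+v++~
~~~~++~~
~~~~~~~~
t=17: ~~~~~~~~
~~~~~~~~
~~~+~~+~
~~~+~>+~
~~~~++~~
~~~~~~~~
t=18: ~~~~~~~~
~~~~~~~~
~~~+~^+~
~~~+~~+~
~~~~++~~
~~~~~~~~
t=19: ~~~~~~~~
~~~~~~~~
~~~+~+>~
~~~+~~+~
~~~~++~~
~~~~~~~~
t=20: ~~~~~~~~
~~~~~~^~
~~~+~+~~
~~~+~~+~
~~~~++~~
~~~~~~~~
t=21: ~~~~~~~~
~~~~~~+>
~~~+~+~~
~~~+~~+~
~~~~++~~
~~~~~~~~
t=22: ~~~~~~~~
~~~~~~++
~~~+~+~v
~~~+~~+~
~~~~++~~
~~~~~~~~
t=23: ~~~~~~~~
~~~~~~++
~~~+~+<+
~~~+~~+~
~~~~++~~
~~~~~~~~
t=24: ~~~~~~~~
~~~~~~^+
~~~+~+++
~~~+~~+~
~~~~++~~
~~~~~~~~
t=25: ~~~~~~~~
~~~~~<~+
~~~+~+++
~~~+~~+~
~~~~++~~
~~~~~~~~
t=26: ~~~~~^~~
~~~~~+~+
~~~+~+++
~~~+~~+~
~~~~++~~
~~~~~~~~
t=27: ~~~~~+>~
~~~~~+~+
~~~+~+++
~~~+~~+~
~~~~++~~
~~~~~~~~
t=28: ~~~~~++~
~~~~~+v+
~~~+~+++
~~~+~~+~
~~~~++~~
~~~~~~~~
t=29: ~~~~~++~
~~~~~<++
~~~+~+++
~~~+~~+~
~~~~++~~
~~~~~~~~
t=30: ~~~~~++~
~~~~~~++
~~~+~v++
~~~+~~+~
~~~~++~~
~~~~~~~~
t=31: ~~~~~++~
~~~~~~++
~~~+~~>+
~~~+~~+~
~~~~++~~
~~~~~~~~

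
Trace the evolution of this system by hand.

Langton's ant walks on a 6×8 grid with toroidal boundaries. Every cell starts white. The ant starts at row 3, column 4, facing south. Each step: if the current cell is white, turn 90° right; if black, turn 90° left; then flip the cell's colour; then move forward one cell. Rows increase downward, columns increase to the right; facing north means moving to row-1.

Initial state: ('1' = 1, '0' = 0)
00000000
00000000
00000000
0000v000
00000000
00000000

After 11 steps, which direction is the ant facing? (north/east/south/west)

east

gen 0: 00000000
00000000
00000000
0000v000
00000000
00000000
gen 1: 00000000
00000000
00000000
000<1000
00000000
00000000
gen 2: 00000000
00000000
000^0000
00011000
00000000
00000000
gen 3: 00000000
00000000
0001>000
00011000
00000000
00000000
gen 4: 00000000
00000000
00011000
0001v000
00000000
00000000
gen 5: 00000000
00000000
00011000
00010>00
00000000
00000000
gen 6: 00000000
00000000
00011000
00010100
00000v00
00000000
gen 7: 00000000
00000000
00011000
00010100
0000<100
00000000
gen 8: 00000000
00000000
00011000
0001^100
00001100
00000000
gen 9: 00000000
00000000
00011000
00011>00
00001100
00000000
gen 10: 00000000
00000000
00011^00
00011000
00001100
00000000
gen 11: 00000000
00000000
000111>0
00011000
00001100
00000000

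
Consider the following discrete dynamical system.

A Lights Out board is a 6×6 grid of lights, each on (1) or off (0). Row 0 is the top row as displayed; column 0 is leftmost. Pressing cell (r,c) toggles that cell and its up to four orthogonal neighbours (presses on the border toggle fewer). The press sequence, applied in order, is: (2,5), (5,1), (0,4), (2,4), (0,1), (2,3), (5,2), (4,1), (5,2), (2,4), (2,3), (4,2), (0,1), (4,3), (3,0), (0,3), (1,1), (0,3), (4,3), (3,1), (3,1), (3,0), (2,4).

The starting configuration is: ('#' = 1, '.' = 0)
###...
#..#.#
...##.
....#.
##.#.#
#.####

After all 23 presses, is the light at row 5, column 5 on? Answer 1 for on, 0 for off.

1

step 0: ###...
#..#.#
...##.
....#.
##.#.#
#.####
step 1: ###...
#..#..
...#.#
....##
##.#.#
#.####
step 2: ###...
#..#..
...#.#
....##
#..#.#
.#.###
step 3: ######
#..##.
...#.#
....##
#..#.#
.#.###
step 4: ######
#..#..
....#.
.....#
#..#.#
.#.###
step 5: ...###
##.#..
....#.
.....#
#..#.#
.#.###
step 6: ...###
##....
..##..
...#.#
#..#.#
.#.###
step 7: ...###
##....
..##..
...#.#
#.##.#
..#.##
step 8: ...###
##....
..##..
.#.#.#
.#.#.#
.##.##
step 9: ...###
##....
..##..
.#.#.#
.###.#
...###
step 10: ...###
##..#.
..#.##
.#.###
.###.#
...###
step 11: ...###
##.##.
...#.#
.#..##
.###.#
...###
step 12: ...###
##.##.
...#.#
.##.##
.....#
..####
step 13: ######
#..##.
...#.#
.##.##
.....#
..####
step 14: ######
#..##.
...#.#
.#####
..####
..#.##
step 15: ######
#..##.
#..#.#
#.####
#.####
..#.##
step 16: ##...#
#...#.
#..#.#
#.####
#.####
..#.##
step 17: #....#
.##.#.
##.#.#
#.####
#.####
..#.##
step 18: #.####
.####.
##.#.#
#.####
#.####
..#.##
step 19: #.####
.####.
##.#.#
#.#.##
#....#
..####
step 20: #.####
.####.
#..#.#
.#..##
##...#
..####
step 21: #.####
.####.
##.#.#
#.#.##
#....#
..####
step 22: #.####
.####.
.#.#.#
.##.##
.....#
..####
step 23: #.####
.###..
.#..#.
.##..#
.....#
..####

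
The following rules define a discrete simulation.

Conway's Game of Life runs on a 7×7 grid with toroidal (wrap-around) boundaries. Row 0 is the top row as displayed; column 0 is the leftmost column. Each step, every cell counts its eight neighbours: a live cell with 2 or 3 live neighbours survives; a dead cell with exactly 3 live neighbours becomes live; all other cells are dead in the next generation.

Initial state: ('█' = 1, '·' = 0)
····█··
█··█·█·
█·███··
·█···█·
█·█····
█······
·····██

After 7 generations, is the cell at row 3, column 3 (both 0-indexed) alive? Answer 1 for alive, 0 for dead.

0

step 0: ····█··
█··█·█·
█·███··
·█···█·
█·█····
█······
·····██
step 1: ····█··
·██··██
█·██·█·
█···█·█
█·····█
██·····
·····██
step 2: █···█··
███··██
··██···
···██··
·····█·
·█···█·
█····██
step 3: ····█··
█·█·███
█····██
··███··
·····█·
█···██·
██··██·
step 4: ·······
██·██··
█·█····
···██··
·····██
██·····
██·█···
step 5: ···██··
████···
█·█····
···████
█···███
·██····
███····
step 6: ····█··
█···█··
█····█·
·█·█···
███····
··██·█·
█······
step 7: ·······
····███
██··█·█
······█
█···█··
█·██··█
···██··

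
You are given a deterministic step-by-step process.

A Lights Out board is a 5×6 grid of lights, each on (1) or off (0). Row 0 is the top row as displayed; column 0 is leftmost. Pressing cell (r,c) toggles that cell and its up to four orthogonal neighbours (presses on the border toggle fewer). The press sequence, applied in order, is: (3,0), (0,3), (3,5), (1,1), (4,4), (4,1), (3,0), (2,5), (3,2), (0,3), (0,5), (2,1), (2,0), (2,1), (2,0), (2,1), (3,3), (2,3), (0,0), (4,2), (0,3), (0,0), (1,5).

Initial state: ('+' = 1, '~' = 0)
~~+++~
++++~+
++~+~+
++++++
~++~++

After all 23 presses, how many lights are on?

14

t=0: ~~+++~
++++~+
++~+~+
++++++
~++~++
t=1: ~~+++~
++++~+
~+~+~+
~~++++
+++~++
t=2: ~~~~~~
+++~~+
~+~+~+
~~++++
+++~++
t=3: ~~~~~~
+++~~+
~+~+~~
~~++~~
+++~+~
t=4: ~+~~~~
~~~~~+
~~~+~~
~~++~~
+++~+~
t=5: ~+~~~~
~~~~~+
~~~+~~
~~+++~
++++~+
t=6: ~+~~~~
~~~~~+
~~~+~~
~++++~
~~~+~+
t=7: ~+~~~~
~~~~~+
+~~+~~
+~+++~
+~~+~+
t=8: ~+~~~~
~~~~~~
+~~+++
+~++++
+~~+~+
t=9: ~+~~~~
~~~~~~
+~++++
++~~++
+~++~+
t=10: ~++++~
~~~+~~
+~++++
++~~++
+~++~+
t=11: ~+++~+
~~~+~+
+~++++
++~~++
+~++~+
t=12: ~+++~+
~+~+~+
~+~+++
+~~~++
+~++~+
t=13: ~+++~+
++~+~+
+~~+++
~~~~++
+~++~+
t=14: ~+++~+
+~~+~+
~+++++
~+~~++
+~++~+
t=15: ~+++~+
~~~+~+
+~++++
++~~++
+~++~+
t=16: ~+++~+
~+~+~+
~+~+++
+~~~++
+~++~+
t=17: ~+++~+
~+~+~+
~+~~++
+~++~+
+~+~~+
t=18: ~+++~+
~+~~~+
~+++~+
+~+~~+
+~+~~+
t=19: +~++~+
++~~~+
~+++~+
+~+~~+
+~+~~+
t=20: +~++~+
++~~~+
~+++~+
+~~~~+
++~+~+
t=21: +~~~++
++~+~+
~+++~+
+~~~~+
++~+~+
t=22: ~+~~++
~+~+~+
~+++~+
+~~~~+
++~+~+
t=23: ~+~~+~
~+~++~
~+++~~
+~~~~+
++~+~+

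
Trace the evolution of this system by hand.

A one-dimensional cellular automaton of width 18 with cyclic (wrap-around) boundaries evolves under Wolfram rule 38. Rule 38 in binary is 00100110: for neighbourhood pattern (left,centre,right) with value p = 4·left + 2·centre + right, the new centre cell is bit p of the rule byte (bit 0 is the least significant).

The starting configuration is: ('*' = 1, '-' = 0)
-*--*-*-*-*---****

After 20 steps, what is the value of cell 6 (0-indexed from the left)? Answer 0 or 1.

0

k=0  -*--*-*-*-*---****
k=1  **-********--*----
k=2  --*---------**---*
k=3  -**--------*----**
k=4  *---------**---*--
k=5  *--------*----**-*
k=6  --------**---*--*-
k=7  -------*----**-**-
k=8  ------**---*--*---
k=9  -----*----**-**---
k=10  ----**---*--*-----
k=11  ---*----**-**-----
k=12  --**---*--*-------
k=13  -*----**-**-------
k=14  **---*--*---------
k=15  ----**-**--------*
k=16  ---*--*---------**
k=17  --**-**--------*--
k=18  -*--*---------**--
k=19  **-**--------*----
k=20  --*---------**---*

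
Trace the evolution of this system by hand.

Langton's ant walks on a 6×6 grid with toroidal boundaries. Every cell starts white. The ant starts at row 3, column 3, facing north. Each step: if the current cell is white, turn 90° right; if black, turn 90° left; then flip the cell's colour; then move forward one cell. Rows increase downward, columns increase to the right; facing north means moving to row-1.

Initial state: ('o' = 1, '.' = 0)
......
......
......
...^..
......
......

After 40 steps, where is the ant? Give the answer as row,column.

t=0: ......
......
......
...^..
......
......
t=1: ......
......
......
...o>.
......
......
t=2: ......
......
......
...oo.
....v.
......
t=3: ......
......
......
...oo.
...<o.
......
t=4: ......
......
......
...^o.
...oo.
......
t=5: ......
......
......
..<.o.
...oo.
......
t=6: ......
......
..^...
..o.o.
...oo.
......
t=7: ......
......
..o>..
..o.o.
...oo.
......
t=8: ......
......
..oo..
..ovo.
...oo.
......
t=9: ......
......
..oo..
..<oo.
...oo.
......
t=10: ......
......
..oo..
...oo.
..voo.
......
t=11: ......
......
..oo..
...oo.
.<ooo.
......
t=12: ......
......
..oo..
.^.oo.
.oooo.
......
t=13: ......
......
..oo..
.o>oo.
.oooo.
......
t=14: ......
......
..oo..
.oooo.
.ovoo.
......
t=15: ......
......
..oo..
.oooo.
.o.>o.
......
t=16: ......
......
..oo..
.oo^o.
.o..o.
......
t=17: ......
......
..oo..
.o<.o.
.o..o.
......
t=18: ......
......
..oo..
.o..o.
.ov.o.
......
t=19: ......
......
..oo..
.o..o.
.<o.o.
......
t=20: ......
......
..oo..
.o..o.
..o.o.
.v....
t=21: ......
......
..oo..
.o..o.
..o.o.
<o....
t=22: ......
......
..oo..
.o..o.
^.o.o.
oo....
t=23: ......
......
..oo..
.o..o.
o>o.o.
oo....
t=24: ......
......
..oo..
.o..o.
ooo.o.
ov....
t=25: ......
......
..oo..
.o..o.
ooo.o.
o.>...
t=26: ..v...
......
..oo..
.o..o.
ooo.o.
o.o...
t=27: .<o...
......
..oo..
.o..o.
ooo.o.
o.o...
t=28: .oo...
......
..oo..
.o..o.
ooo.o.
o^o...
t=29: .oo...
......
..oo..
.o..o.
ooo.o.
oo>...
t=30: .oo...
......
..oo..
.o..o.
oo^.o.
oo....
t=31: .oo...
......
..oo..
.o..o.
o<..o.
oo....
t=32: .oo...
......
..oo..
.o..o.
o...o.
ov....
t=33: .oo...
......
..oo..
.o..o.
o...o.
o.>...
t=34: .ov...
......
..oo..
.o..o.
o...o.
o.o...
t=35: .o.>..
......
..oo..
.o..o.
o...o.
o.o...
t=36: .o.o..
...v..
..oo..
.o..o.
o...o.
o.o...
t=37: .o.o..
..<o..
..oo..
.o..o.
o...o.
o.o...
t=38: .o^o..
..oo..
..oo..
.o..o.
o...o.
o.o...
t=39: .oo>..
..oo..
..oo..
.o..o.
o...o.
o.o...
t=40: .oo...
..oo..
..oo..
.o..o.
o...o.
o.o^..

5,3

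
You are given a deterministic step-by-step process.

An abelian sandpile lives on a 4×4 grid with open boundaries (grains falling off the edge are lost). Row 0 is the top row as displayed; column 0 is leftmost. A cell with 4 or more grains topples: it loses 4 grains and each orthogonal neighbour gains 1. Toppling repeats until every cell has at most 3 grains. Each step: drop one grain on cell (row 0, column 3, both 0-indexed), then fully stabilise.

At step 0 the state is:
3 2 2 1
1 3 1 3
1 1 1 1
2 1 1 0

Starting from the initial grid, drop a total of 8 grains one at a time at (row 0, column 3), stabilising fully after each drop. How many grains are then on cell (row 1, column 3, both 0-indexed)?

t=0: 3 2 2 1
1 3 1 3
1 1 1 1
2 1 1 0
t=1: 3 2 2 2
1 3 1 3
1 1 1 1
2 1 1 0
t=2: 3 2 2 3
1 3 1 3
1 1 1 1
2 1 1 0
t=3: 3 2 3 1
1 3 2 0
1 1 1 2
2 1 1 0
t=4: 3 2 3 2
1 3 2 0
1 1 1 2
2 1 1 0
t=5: 3 2 3 3
1 3 2 0
1 1 1 2
2 1 1 0
t=6: 3 3 0 1
1 3 3 1
1 1 1 2
2 1 1 0
t=7: 3 3 0 2
1 3 3 1
1 1 1 2
2 1 1 0
t=8: 3 3 0 3
1 3 3 1
1 1 1 2
2 1 1 0

1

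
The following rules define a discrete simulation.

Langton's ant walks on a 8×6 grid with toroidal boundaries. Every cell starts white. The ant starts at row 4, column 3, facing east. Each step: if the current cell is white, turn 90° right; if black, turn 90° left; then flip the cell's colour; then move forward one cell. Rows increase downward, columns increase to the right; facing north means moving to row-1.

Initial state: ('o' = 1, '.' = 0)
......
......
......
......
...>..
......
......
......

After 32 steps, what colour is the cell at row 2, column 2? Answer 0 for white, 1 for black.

0) ......
......
......
......
...>..
......
......
......
1) ......
......
......
......
...o..
...v..
......
......
2) ......
......
......
......
...o..
..<o..
......
......
3) ......
......
......
......
..^o..
..oo..
......
......
4) ......
......
......
......
..o>..
..oo..
......
......
5) ......
......
......
...^..
..o...
..oo..
......
......
6) ......
......
......
...o>.
..o...
..oo..
......
......
7) ......
......
......
...oo.
..o.v.
..oo..
......
......
8) ......
......
......
...oo.
..o<o.
..oo..
......
......
9) ......
......
......
...^o.
..ooo.
..oo..
......
......
10) ......
......
......
..<.o.
..ooo.
..oo..
......
......
11) ......
......
..^...
..o.o.
..ooo.
..oo..
......
......
12) ......
......
..o>..
..o.o.
..ooo.
..oo..
......
......
13) ......
......
..oo..
..ovo.
..ooo.
..oo..
......
......
14) ......
......
..oo..
..<oo.
..ooo.
..oo..
......
......
15) ......
......
..oo..
...oo.
..voo.
..oo..
......
......
16) ......
......
..oo..
...oo.
...>o.
..oo..
......
......
17) ......
......
..oo..
...^o.
....o.
..oo..
......
......
18) ......
......
..oo..
..<.o.
....o.
..oo..
......
......
19) ......
......
..^o..
..o.o.
....o.
..oo..
......
......
20) ......
......
.<.o..
..o.o.
....o.
..oo..
......
......
21) ......
.^....
.o.o..
..o.o.
....o.
..oo..
......
......
22) ......
.o>...
.o.o..
..o.o.
....o.
..oo..
......
......
23) ......
.oo...
.ovo..
..o.o.
....o.
..oo..
......
......
24) ......
.oo...
.<oo..
..o.o.
....o.
..oo..
......
......
25) ......
.oo...
..oo..
.vo.o.
....o.
..oo..
......
......
26) ......
.oo...
..oo..
<oo.o.
....o.
..oo..
......
......
27) ......
.oo...
^.oo..
ooo.o.
....o.
..oo..
......
......
28) ......
.oo...
o>oo..
ooo.o.
....o.
..oo..
......
......
29) ......
.oo...
oooo..
ovo.o.
....o.
..oo..
......
......
30) ......
.oo...
oooo..
o.>.o.
....o.
..oo..
......
......
31) ......
.oo...
oo^o..
o...o.
....o.
..oo..
......
......
32) ......
.oo...
o<.o..
o...o.
....o.
..oo..
......
......

0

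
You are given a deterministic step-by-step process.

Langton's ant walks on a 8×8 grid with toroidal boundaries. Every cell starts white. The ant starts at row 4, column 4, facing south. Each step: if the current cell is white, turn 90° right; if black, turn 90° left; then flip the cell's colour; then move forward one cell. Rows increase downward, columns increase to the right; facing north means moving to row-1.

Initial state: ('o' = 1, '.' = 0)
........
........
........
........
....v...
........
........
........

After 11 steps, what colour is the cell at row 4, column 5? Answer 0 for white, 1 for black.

0) ........
........
........
........
....v...
........
........
........
1) ........
........
........
........
...<o...
........
........
........
2) ........
........
........
...^....
...oo...
........
........
........
3) ........
........
........
...o>...
...oo...
........
........
........
4) ........
........
........
...oo...
...ov...
........
........
........
5) ........
........
........
...oo...
...o.>..
........
........
........
6) ........
........
........
...oo...
...o.o..
.....v..
........
........
7) ........
........
........
...oo...
...o.o..
....<o..
........
........
8) ........
........
........
...oo...
...o^o..
....oo..
........
........
9) ........
........
........
...oo...
...oo>..
....oo..
........
........
10) ........
........
........
...oo^..
...oo...
....oo..
........
........
11) ........
........
........
...ooo>.
...oo...
....oo..
........
........

0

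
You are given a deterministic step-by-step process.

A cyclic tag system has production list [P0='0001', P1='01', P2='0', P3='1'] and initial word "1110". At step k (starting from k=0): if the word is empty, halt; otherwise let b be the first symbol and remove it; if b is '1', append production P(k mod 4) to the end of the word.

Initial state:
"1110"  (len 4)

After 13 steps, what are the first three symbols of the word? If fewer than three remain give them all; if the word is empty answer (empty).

11

gen 0: "1110"  (len 4)
gen 1: "1100001"  (len 7)
gen 2: "10000101"  (len 8)
gen 3: "00001010"  (len 8)
gen 4: "0001010"  (len 7)
gen 5: "001010"  (len 6)
gen 6: "01010"  (len 5)
gen 7: "1010"  (len 4)
gen 8: "0101"  (len 4)
gen 9: "101"  (len 3)
gen 10: "0101"  (len 4)
gen 11: "101"  (len 3)
gen 12: "011"  (len 3)
gen 13: "11"  (len 2)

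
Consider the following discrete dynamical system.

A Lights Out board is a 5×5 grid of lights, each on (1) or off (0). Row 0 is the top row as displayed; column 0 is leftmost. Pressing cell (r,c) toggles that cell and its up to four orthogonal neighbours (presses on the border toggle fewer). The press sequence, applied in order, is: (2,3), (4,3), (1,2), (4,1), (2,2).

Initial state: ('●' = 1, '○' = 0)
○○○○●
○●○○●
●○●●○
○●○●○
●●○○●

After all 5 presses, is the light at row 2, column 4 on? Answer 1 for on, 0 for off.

t=0: ○○○○●
○●○○●
●○●●○
○●○●○
●●○○●
t=1: ○○○○●
○●○●●
●○○○●
○●○○○
●●○○●
t=2: ○○○○●
○●○●●
●○○○●
○●○●○
●●●●○
t=3: ○○●○●
○○●○●
●○●○●
○●○●○
●●●●○
t=4: ○○●○●
○○●○●
●○●○●
○○○●○
○○○●○
t=5: ○○●○●
○○○○●
●●○●●
○○●●○
○○○●○

1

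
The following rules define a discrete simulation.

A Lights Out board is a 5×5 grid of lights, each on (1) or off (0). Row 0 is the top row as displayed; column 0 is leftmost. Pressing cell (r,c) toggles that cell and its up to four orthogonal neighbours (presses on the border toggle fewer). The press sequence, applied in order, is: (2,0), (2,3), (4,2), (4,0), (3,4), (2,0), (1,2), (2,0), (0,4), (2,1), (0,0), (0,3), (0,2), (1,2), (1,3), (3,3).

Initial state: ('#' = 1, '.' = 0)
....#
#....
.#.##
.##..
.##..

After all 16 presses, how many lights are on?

12

step 0: ....#
#....
.#.##
.##..
.##..
step 1: ....#
.....
#..##
###..
.##..
step 2: ....#
...#.
#.#..
####.
.##..
step 3: ....#
...#.
#.#..
##.#.
...#.
step 4: ....#
...#.
#.#..
.#.#.
##.#.
step 5: ....#
...#.
#.#.#
.#..#
##.##
step 6: ....#
#..#.
.##.#
##..#
##.##
step 7: ..#.#
###..
.#..#
##..#
##.##
step 8: ..#.#
.##..
#...#
.#..#
##.##
step 9: ..##.
.##.#
#...#
.#..#
##.##
step 10: ..##.
..#.#
.##.#
....#
##.##
step 11: ####.
#.#.#
.##.#
....#
##.##
step 12: ##..#
#.###
.##.#
....#
##.##
step 13: #.###
#..##
.##.#
....#
##.##
step 14: #..##
###.#
.#..#
....#
##.##
step 15: #...#
##.#.
.#.##
....#
##.##
step 16: #...#
##.#.
.#..#
..##.
##..#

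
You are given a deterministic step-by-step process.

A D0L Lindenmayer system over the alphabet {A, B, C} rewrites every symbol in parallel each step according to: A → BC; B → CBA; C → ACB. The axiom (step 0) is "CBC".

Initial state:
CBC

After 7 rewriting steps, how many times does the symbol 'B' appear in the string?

k=0  CBC
k=1  ACBCBAACB
k=2  BCACBCBAACBCBABCBCACBCBA
k=3  CBAACBBCACBCBAACBCBABCBCACBCBAACBCBABCCBAACBCBAACBBCACBCBAACBCBABC
k=4  ACBCBABCBCACBCBACBAACBBCACBCBAACBCBABCBCACBCBAACBCBABCCBAA…BCBABCBCACBCBACBAACBBCACBCBAACBCBABCBCACBCBAACBCBABCCBAACB  (len 180)
k=5  BCACBCBAACBCBABCCBAACBCBAACBBCACBCBAACBCBABCACBCBABCBCACBC…AACBBCACBCBAACBCBABCBCACBCBAACBCBABCCBAACBACBCBABCBCACBCBA  (len 492)
k=6  CBAACBBCACBCBAACBCBABCBCACBCBAACBCBABCCBAACBACBCBABCBCACBC…BCBABCBCACBCBABCACBCBAACBCBABCCBAACBCBAACBBCACBCBAACBCBABC  (len 1344)
k=7  ACBCBABCBCACBCBACBAACBBCACBCBAACBCBABCBCACBCBAACBCBABCCBAA…BCBABCBCACBCBACBAACBBCACBCBAACBCBABCBCACBCBAACBCBABCCBAACB  (len 3672)

1344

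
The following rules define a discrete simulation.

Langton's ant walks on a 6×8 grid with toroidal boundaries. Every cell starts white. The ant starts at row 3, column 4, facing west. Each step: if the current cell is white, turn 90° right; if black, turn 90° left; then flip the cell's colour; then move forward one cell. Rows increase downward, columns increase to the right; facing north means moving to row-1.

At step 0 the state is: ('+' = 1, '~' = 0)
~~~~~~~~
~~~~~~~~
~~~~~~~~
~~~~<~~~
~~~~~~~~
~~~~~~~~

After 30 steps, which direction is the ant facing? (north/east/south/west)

west

step 0: ~~~~~~~~
~~~~~~~~
~~~~~~~~
~~~~<~~~
~~~~~~~~
~~~~~~~~
step 1: ~~~~~~~~
~~~~~~~~
~~~~^~~~
~~~~+~~~
~~~~~~~~
~~~~~~~~
step 2: ~~~~~~~~
~~~~~~~~
~~~~+>~~
~~~~+~~~
~~~~~~~~
~~~~~~~~
step 3: ~~~~~~~~
~~~~~~~~
~~~~++~~
~~~~+v~~
~~~~~~~~
~~~~~~~~
step 4: ~~~~~~~~
~~~~~~~~
~~~~++~~
~~~~<+~~
~~~~~~~~
~~~~~~~~
step 5: ~~~~~~~~
~~~~~~~~
~~~~++~~
~~~~~+~~
~~~~v~~~
~~~~~~~~
step 6: ~~~~~~~~
~~~~~~~~
~~~~++~~
~~~~~+~~
~~~<+~~~
~~~~~~~~
step 7: ~~~~~~~~
~~~~~~~~
~~~~++~~
~~~^~+~~
~~~++~~~
~~~~~~~~
step 8: ~~~~~~~~
~~~~~~~~
~~~~++~~
~~~+>+~~
~~~++~~~
~~~~~~~~
step 9: ~~~~~~~~
~~~~~~~~
~~~~++~~
~~~+++~~
~~~+v~~~
~~~~~~~~
step 10: ~~~~~~~~
~~~~~~~~
~~~~++~~
~~~+++~~
~~~+~>~~
~~~~~~~~
step 11: ~~~~~~~~
~~~~~~~~
~~~~++~~
~~~+++~~
~~~+~+~~
~~~~~v~~
step 12: ~~~~~~~~
~~~~~~~~
~~~~++~~
~~~+++~~
~~~+~+~~
~~~~<+~~
step 13: ~~~~~~~~
~~~~~~~~
~~~~++~~
~~~+++~~
~~~+^+~~
~~~~++~~
step 14: ~~~~~~~~
~~~~~~~~
~~~~++~~
~~~+++~~
~~~++>~~
~~~~++~~
step 15: ~~~~~~~~
~~~~~~~~
~~~~++~~
~~~++^~~
~~~++~~~
~~~~++~~
step 16: ~~~~~~~~
~~~~~~~~
~~~~++~~
~~~+<~~~
~~~++~~~
~~~~++~~
step 17: ~~~~~~~~
~~~~~~~~
~~~~++~~
~~~+~~~~
~~~+v~~~
~~~~++~~
step 18: ~~~~~~~~
~~~~~~~~
~~~~++~~
~~~+~~~~
~~~+~>~~
~~~~++~~
step 19: ~~~~~~~~
~~~~~~~~
~~~~++~~
~~~+~~~~
~~~+~+~~
~~~~+v~~
step 20: ~~~~~~~~
~~~~~~~~
~~~~++~~
~~~+~~~~
~~~+~+~~
~~~~+~>~
step 21: ~~~~~~v~
~~~~~~~~
~~~~++~~
~~~+~~~~
~~~+~+~~
~~~~+~+~
step 22: ~~~~~<+~
~~~~~~~~
~~~~++~~
~~~+~~~~
~~~+~+~~
~~~~+~+~
step 23: ~~~~~++~
~~~~~~~~
~~~~++~~
~~~+~~~~
~~~+~+~~
~~~~+^+~
step 24: ~~~~~++~
~~~~~~~~
~~~~++~~
~~~+~~~~
~~~+~+~~
~~~~++>~
step 25: ~~~~~++~
~~~~~~~~
~~~~++~~
~~~+~~~~
~~~+~+^~
~~~~++~~
step 26: ~~~~~++~
~~~~~~~~
~~~~++~~
~~~+~~~~
~~~+~++>
~~~~++~~
step 27: ~~~~~++~
~~~~~~~~
~~~~++~~
~~~+~~~~
~~~+~+++
~~~~++~v
step 28: ~~~~~++~
~~~~~~~~
~~~~++~~
~~~+~~~~
~~~+~+++
~~~~++<+
step 29: ~~~~~++~
~~~~~~~~
~~~~++~~
~~~+~~~~
~~~+~+^+
~~~~++++
step 30: ~~~~~++~
~~~~~~~~
~~~~++~~
~~~+~~~~
~~~+~<~+
~~~~++++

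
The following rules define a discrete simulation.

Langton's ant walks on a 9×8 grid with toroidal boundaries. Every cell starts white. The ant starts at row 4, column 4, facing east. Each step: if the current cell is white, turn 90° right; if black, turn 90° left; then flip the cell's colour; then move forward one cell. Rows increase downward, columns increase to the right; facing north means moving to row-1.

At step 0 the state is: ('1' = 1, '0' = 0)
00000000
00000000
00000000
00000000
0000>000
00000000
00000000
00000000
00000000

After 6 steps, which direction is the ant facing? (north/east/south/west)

east

t=0: 00000000
00000000
00000000
00000000
0000>000
00000000
00000000
00000000
00000000
t=1: 00000000
00000000
00000000
00000000
00001000
0000v000
00000000
00000000
00000000
t=2: 00000000
00000000
00000000
00000000
00001000
000<1000
00000000
00000000
00000000
t=3: 00000000
00000000
00000000
00000000
000^1000
00011000
00000000
00000000
00000000
t=4: 00000000
00000000
00000000
00000000
0001>000
00011000
00000000
00000000
00000000
t=5: 00000000
00000000
00000000
0000^000
00010000
00011000
00000000
00000000
00000000
t=6: 00000000
00000000
00000000
00001>00
00010000
00011000
00000000
00000000
00000000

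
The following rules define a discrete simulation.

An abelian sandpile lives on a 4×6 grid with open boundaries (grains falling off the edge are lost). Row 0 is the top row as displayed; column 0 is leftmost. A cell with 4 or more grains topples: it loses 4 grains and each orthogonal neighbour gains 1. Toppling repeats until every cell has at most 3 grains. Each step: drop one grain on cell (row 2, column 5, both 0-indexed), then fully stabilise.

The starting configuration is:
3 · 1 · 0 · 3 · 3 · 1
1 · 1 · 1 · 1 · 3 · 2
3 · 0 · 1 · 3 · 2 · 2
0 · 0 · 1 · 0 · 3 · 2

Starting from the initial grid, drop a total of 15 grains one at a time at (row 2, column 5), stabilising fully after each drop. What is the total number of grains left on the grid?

t=0: 3 · 1 · 0 · 3 · 3 · 1
1 · 1 · 1 · 1 · 3 · 2
3 · 0 · 1 · 3 · 2 · 2
0 · 0 · 1 · 0 · 3 · 2
t=1: 3 · 1 · 0 · 3 · 3 · 1
1 · 1 · 1 · 1 · 3 · 2
3 · 0 · 1 · 3 · 2 · 3
0 · 0 · 1 · 0 · 3 · 2
t=2: 3 · 1 · 0 · 3 · 3 · 1
1 · 1 · 1 · 1 · 3 · 3
3 · 0 · 1 · 3 · 3 · 0
0 · 0 · 1 · 0 · 3 · 3
t=3: 3 · 1 · 0 · 3 · 3 · 1
1 · 1 · 1 · 1 · 3 · 3
3 · 0 · 1 · 3 · 3 · 1
0 · 0 · 1 · 0 · 3 · 3
t=4: 3 · 1 · 0 · 3 · 3 · 1
1 · 1 · 1 · 1 · 3 · 3
3 · 0 · 1 · 3 · 3 · 2
0 · 0 · 1 · 0 · 3 · 3
t=5: 3 · 1 · 0 · 3 · 3 · 1
1 · 1 · 1 · 1 · 3 · 3
3 · 0 · 1 · 3 · 3 · 3
0 · 0 · 1 · 0 · 3 · 3
t=6: 3 · 1 · 1 · 1 · 1 · 3
1 · 1 · 2 · 0 · 3 · 1
3 · 0 · 2 · 1 · 3 · 3
0 · 0 · 1 · 2 · 1 · 1
t=7: 3 · 1 · 1 · 1 · 2 · 3
1 · 1 · 2 · 1 · 0 · 3
3 · 0 · 2 · 2 · 1 · 1
0 · 0 · 1 · 2 · 2 · 2
t=8: 3 · 1 · 1 · 1 · 2 · 3
1 · 1 · 2 · 1 · 0 · 3
3 · 0 · 2 · 2 · 1 · 2
0 · 0 · 1 · 2 · 2 · 2
t=9: 3 · 1 · 1 · 1 · 2 · 3
1 · 1 · 2 · 1 · 0 · 3
3 · 0 · 2 · 2 · 1 · 3
0 · 0 · 1 · 2 · 2 · 2
t=10: 3 · 1 · 1 · 1 · 3 · 0
1 · 1 · 2 · 1 · 1 · 1
3 · 0 · 2 · 2 · 2 · 1
0 · 0 · 1 · 2 · 2 · 3
t=11: 3 · 1 · 1 · 1 · 3 · 0
1 · 1 · 2 · 1 · 1 · 1
3 · 0 · 2 · 2 · 2 · 2
0 · 0 · 1 · 2 · 2 · 3
t=12: 3 · 1 · 1 · 1 · 3 · 0
1 · 1 · 2 · 1 · 1 · 1
3 · 0 · 2 · 2 · 2 · 3
0 · 0 · 1 · 2 · 2 · 3
t=13: 3 · 1 · 1 · 1 · 3 · 0
1 · 1 · 2 · 1 · 1 · 2
3 · 0 · 2 · 2 · 3 · 1
0 · 0 · 1 · 2 · 3 · 0
t=14: 3 · 1 · 1 · 1 · 3 · 0
1 · 1 · 2 · 1 · 1 · 2
3 · 0 · 2 · 2 · 3 · 2
0 · 0 · 1 · 2 · 3 · 0
t=15: 3 · 1 · 1 · 1 · 3 · 0
1 · 1 · 2 · 1 · 1 · 2
3 · 0 · 2 · 2 · 3 · 3
0 · 0 · 1 · 2 · 3 · 0

36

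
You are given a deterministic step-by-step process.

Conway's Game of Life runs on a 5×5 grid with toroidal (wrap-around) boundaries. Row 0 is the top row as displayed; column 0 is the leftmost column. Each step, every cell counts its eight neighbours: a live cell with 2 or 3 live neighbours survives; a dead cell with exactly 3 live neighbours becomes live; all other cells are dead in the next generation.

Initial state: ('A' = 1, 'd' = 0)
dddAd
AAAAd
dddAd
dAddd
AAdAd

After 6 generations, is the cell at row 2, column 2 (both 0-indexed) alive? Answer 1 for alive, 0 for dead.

k=0  dddAd
AAAAd
dddAd
dAddd
AAdAd
k=1  dddAd
dAdAd
AddAA
AAddA
AAddA
k=2  dAdAd
AddAd
dddAd
ddAdd
dAAAd
k=3  AAdAd
dddAd
ddAAA
dAddd
dAdAd
k=4  AAdAd
AAddd
ddAAA
AAddA
dAddA
k=5  ddddd
ddddd
ddAAd
dAddd
dddAd
k=6  ddddd
ddddd
ddAdd
dddAd
ddddd

1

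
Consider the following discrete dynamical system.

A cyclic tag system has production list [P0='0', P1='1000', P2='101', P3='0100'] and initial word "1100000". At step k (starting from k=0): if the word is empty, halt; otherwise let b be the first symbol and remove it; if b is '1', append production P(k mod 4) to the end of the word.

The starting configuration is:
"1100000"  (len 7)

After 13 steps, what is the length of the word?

0

[0] "1100000"  (len 7)
[1] "1000000"  (len 7)
[2] "0000001000"  (len 10)
[3] "000001000"  (len 9)
[4] "00001000"  (len 8)
[5] "0001000"  (len 7)
[6] "001000"  (len 6)
[7] "01000"  (len 5)
[8] "1000"  (len 4)
[9] "0000"  (len 4)
[10] "000"  (len 3)
[11] "00"  (len 2)
[12] "0"  (len 1)
[13] (halted — word empty)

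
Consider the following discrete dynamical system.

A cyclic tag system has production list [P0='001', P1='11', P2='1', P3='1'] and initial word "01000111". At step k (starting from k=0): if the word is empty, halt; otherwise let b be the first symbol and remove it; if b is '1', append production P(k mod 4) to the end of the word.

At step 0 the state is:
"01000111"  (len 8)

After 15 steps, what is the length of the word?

11

[0] "01000111"  (len 8)
[1] "1000111"  (len 7)
[2] "00011111"  (len 8)
[3] "0011111"  (len 7)
[4] "011111"  (len 6)
[5] "11111"  (len 5)
[6] "111111"  (len 6)
[7] "111111"  (len 6)
[8] "111111"  (len 6)
[9] "11111001"  (len 8)
[10] "111100111"  (len 9)
[11] "111001111"  (len 9)
[12] "110011111"  (len 9)
[13] "10011111001"  (len 11)
[14] "001111100111"  (len 12)
[15] "01111100111"  (len 11)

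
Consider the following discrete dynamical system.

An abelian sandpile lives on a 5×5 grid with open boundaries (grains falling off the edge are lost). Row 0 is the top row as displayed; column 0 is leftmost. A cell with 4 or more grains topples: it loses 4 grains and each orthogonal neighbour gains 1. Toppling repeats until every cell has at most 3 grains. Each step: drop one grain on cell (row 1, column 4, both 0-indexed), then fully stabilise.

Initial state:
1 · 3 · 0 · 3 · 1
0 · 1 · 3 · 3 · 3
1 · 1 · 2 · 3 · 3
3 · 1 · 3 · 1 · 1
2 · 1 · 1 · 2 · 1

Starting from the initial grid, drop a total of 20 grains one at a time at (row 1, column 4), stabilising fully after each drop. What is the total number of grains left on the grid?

47

t=0: 1 · 3 · 0 · 3 · 1
0 · 1 · 3 · 3 · 3
1 · 1 · 2 · 3 · 3
3 · 1 · 3 · 1 · 1
2 · 1 · 1 · 2 · 1
t=1: 1 · 3 · 2 · 0 · 3
0 · 2 · 1 · 3 · 2
1 · 2 · 1 · 2 · 1
3 · 2 · 0 · 3 · 2
2 · 1 · 2 · 2 · 1
t=2: 1 · 3 · 2 · 0 · 3
0 · 2 · 1 · 3 · 3
1 · 2 · 1 · 2 · 1
3 · 2 · 0 · 3 · 2
2 · 1 · 2 · 2 · 1
t=3: 1 · 3 · 2 · 2 · 0
0 · 2 · 2 · 0 · 2
1 · 2 · 1 · 3 · 2
3 · 2 · 0 · 3 · 2
2 · 1 · 2 · 2 · 1
t=4: 1 · 3 · 2 · 2 · 0
0 · 2 · 2 · 0 · 3
1 · 2 · 1 · 3 · 2
3 · 2 · 0 · 3 · 2
2 · 1 · 2 · 2 · 1
t=5: 1 · 3 · 2 · 2 · 1
0 · 2 · 2 · 1 · 0
1 · 2 · 1 · 3 · 3
3 · 2 · 0 · 3 · 2
2 · 1 · 2 · 2 · 1
t=6: 1 · 3 · 2 · 2 · 1
0 · 2 · 2 · 1 · 1
1 · 2 · 1 · 3 · 3
3 · 2 · 0 · 3 · 2
2 · 1 · 2 · 2 · 1
t=7: 1 · 3 · 2 · 2 · 1
0 · 2 · 2 · 1 · 2
1 · 2 · 1 · 3 · 3
3 · 2 · 0 · 3 · 2
2 · 1 · 2 · 2 · 1
t=8: 1 · 3 · 2 · 2 · 1
0 · 2 · 2 · 1 · 3
1 · 2 · 1 · 3 · 3
3 · 2 · 0 · 3 · 2
2 · 1 · 2 · 2 · 1
t=9: 1 · 3 · 2 · 2 · 2
0 · 2 · 2 · 3 · 1
1 · 2 · 2 · 1 · 2
3 · 2 · 1 · 1 · 0
2 · 1 · 2 · 3 · 2
t=10: 1 · 3 · 2 · 2 · 2
0 · 2 · 2 · 3 · 2
1 · 2 · 2 · 1 · 2
3 · 2 · 1 · 1 · 0
2 · 1 · 2 · 3 · 2
t=11: 1 · 3 · 2 · 2 · 2
0 · 2 · 2 · 3 · 3
1 · 2 · 2 · 1 · 2
3 · 2 · 1 · 1 · 0
2 · 1 · 2 · 3 · 2
t=12: 1 · 3 · 2 · 3 · 3
0 · 2 · 3 · 0 · 1
1 · 2 · 2 · 2 · 3
3 · 2 · 1 · 1 · 0
2 · 1 · 2 · 3 · 2
t=13: 1 · 3 · 2 · 3 · 3
0 · 2 · 3 · 0 · 2
1 · 2 · 2 · 2 · 3
3 · 2 · 1 · 1 · 0
2 · 1 · 2 · 3 · 2
t=14: 1 · 3 · 2 · 3 · 3
0 · 2 · 3 · 0 · 3
1 · 2 · 2 · 2 · 3
3 · 2 · 1 · 1 · 0
2 · 1 · 2 · 3 · 2
t=15: 1 · 3 · 3 · 0 · 1
0 · 2 · 3 · 2 · 2
1 · 2 · 2 · 3 · 0
3 · 2 · 1 · 1 · 1
2 · 1 · 2 · 3 · 2
t=16: 1 · 3 · 3 · 0 · 1
0 · 2 · 3 · 2 · 3
1 · 2 · 2 · 3 · 0
3 · 2 · 1 · 1 · 1
2 · 1 · 2 · 3 · 2
t=17: 1 · 3 · 3 · 0 · 2
0 · 2 · 3 · 3 · 0
1 · 2 · 2 · 3 · 1
3 · 2 · 1 · 1 · 1
2 · 1 · 2 · 3 · 2
t=18: 1 · 3 · 3 · 0 · 2
0 · 2 · 3 · 3 · 1
1 · 2 · 2 · 3 · 1
3 · 2 · 1 · 1 · 1
2 · 1 · 2 · 3 · 2
t=19: 1 · 3 · 3 · 0 · 2
0 · 2 · 3 · 3 · 2
1 · 2 · 2 · 3 · 1
3 · 2 · 1 · 1 · 1
2 · 1 · 2 · 3 · 2
t=20: 1 · 3 · 3 · 0 · 2
0 · 2 · 3 · 3 · 3
1 · 2 · 2 · 3 · 1
3 · 2 · 1 · 1 · 1
2 · 1 · 2 · 3 · 2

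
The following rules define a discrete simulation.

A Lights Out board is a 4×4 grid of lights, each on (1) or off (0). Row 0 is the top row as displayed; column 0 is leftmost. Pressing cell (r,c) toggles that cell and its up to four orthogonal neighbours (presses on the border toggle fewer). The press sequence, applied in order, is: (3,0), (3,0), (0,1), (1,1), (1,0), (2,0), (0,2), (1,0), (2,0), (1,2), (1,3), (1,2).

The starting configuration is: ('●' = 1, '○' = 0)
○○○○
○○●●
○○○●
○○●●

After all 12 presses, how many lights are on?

[0] ○○○○
○○●●
○○○●
○○●●
[1] ○○○○
○○●●
●○○●
●●●●
[2] ○○○○
○○●●
○○○●
○○●●
[3] ●●●○
○●●●
○○○●
○○●●
[4] ●○●○
●○○●
○●○●
○○●●
[5] ○○●○
○●○●
●●○●
○○●●
[6] ○○●○
●●○●
○○○●
●○●●
[7] ○●○●
●●●●
○○○●
●○●●
[8] ●●○●
○○●●
●○○●
●○●●
[9] ●●○●
●○●●
○●○●
○○●●
[10] ●●●●
●●○○
○●●●
○○●●
[11] ●●●○
●●●●
○●●○
○○●●
[12] ●●○○
●○○○
○●○○
○○●●

6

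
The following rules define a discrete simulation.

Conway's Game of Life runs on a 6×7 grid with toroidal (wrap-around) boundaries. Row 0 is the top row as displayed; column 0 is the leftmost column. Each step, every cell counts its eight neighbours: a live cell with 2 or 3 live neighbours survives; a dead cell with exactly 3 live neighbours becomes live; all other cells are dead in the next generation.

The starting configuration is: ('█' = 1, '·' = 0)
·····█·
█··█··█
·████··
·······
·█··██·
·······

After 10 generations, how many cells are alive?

4

0) ·····█·
█··█··█
·████··
·······
·█··██·
·······
1) ······█
██·█·██
█████··
·█···█·
·······
····██·
2) ·······
···█·█·
···█···
██·██··
····██·
·····█·
3) ····█··
····█··
···█···
··██·█·
···█·██
····██·
4) ···██··
···██··
··██···
··██·██
··██··█
···█··█
5) ··█··█·
·······
·····█·
·█···██
█·····█
·····█·
6) ·······
·······
·····██
·····█·
█······
·····█·
7) ·······
·······
·····██
·····█·
······█
·······
8) ·······
·······
·····██
·····█·
·······
·······
9) ·······
·······
·····██
·····██
·······
·······
10) ·······
·······
·····██
·····██
·······
·······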